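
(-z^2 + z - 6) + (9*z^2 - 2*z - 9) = 8*z^2 - z - 15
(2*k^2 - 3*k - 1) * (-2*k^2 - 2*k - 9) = -4*k^4 + 2*k^3 - 10*k^2 + 29*k + 9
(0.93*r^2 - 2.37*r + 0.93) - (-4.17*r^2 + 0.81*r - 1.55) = 5.1*r^2 - 3.18*r + 2.48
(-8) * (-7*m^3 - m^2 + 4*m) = 56*m^3 + 8*m^2 - 32*m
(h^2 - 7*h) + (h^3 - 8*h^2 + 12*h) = h^3 - 7*h^2 + 5*h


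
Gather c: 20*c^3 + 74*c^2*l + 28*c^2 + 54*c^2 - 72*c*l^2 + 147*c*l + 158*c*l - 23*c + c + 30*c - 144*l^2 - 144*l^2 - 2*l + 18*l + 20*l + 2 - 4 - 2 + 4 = 20*c^3 + c^2*(74*l + 82) + c*(-72*l^2 + 305*l + 8) - 288*l^2 + 36*l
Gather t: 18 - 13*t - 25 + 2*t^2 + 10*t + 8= 2*t^2 - 3*t + 1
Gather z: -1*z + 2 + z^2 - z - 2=z^2 - 2*z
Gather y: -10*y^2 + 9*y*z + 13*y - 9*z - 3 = -10*y^2 + y*(9*z + 13) - 9*z - 3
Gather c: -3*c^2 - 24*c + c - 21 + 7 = -3*c^2 - 23*c - 14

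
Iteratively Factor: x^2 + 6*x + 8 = (x + 4)*(x + 2)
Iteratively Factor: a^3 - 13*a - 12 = (a + 1)*(a^2 - a - 12) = (a - 4)*(a + 1)*(a + 3)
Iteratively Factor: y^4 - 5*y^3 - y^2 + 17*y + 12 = (y - 4)*(y^3 - y^2 - 5*y - 3) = (y - 4)*(y + 1)*(y^2 - 2*y - 3) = (y - 4)*(y + 1)^2*(y - 3)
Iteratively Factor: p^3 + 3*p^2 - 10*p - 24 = (p + 4)*(p^2 - p - 6) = (p + 2)*(p + 4)*(p - 3)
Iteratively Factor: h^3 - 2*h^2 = (h)*(h^2 - 2*h) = h*(h - 2)*(h)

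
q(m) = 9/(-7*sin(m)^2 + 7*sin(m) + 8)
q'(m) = 9*(14*sin(m)*cos(m) - 7*cos(m))/(-7*sin(m)^2 + 7*sin(m) + 8)^2 = 63*(2*sin(m) - 1)*cos(m)/(-7*sin(m)^2 + 7*sin(m) + 8)^2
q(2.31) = 0.96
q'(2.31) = -0.23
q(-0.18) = 1.38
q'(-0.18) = -1.98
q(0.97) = 1.00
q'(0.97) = 0.28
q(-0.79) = -17.83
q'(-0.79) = -421.42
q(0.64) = 0.93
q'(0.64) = 0.10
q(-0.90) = -5.06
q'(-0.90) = -31.78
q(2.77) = 0.94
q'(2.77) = 0.17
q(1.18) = 1.06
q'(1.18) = 0.28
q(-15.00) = 18.45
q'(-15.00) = 462.61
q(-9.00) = 2.29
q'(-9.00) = 6.79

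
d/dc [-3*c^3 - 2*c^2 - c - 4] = -9*c^2 - 4*c - 1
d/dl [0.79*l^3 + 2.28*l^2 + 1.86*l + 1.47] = 2.37*l^2 + 4.56*l + 1.86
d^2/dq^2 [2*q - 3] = 0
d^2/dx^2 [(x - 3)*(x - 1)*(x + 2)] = 6*x - 4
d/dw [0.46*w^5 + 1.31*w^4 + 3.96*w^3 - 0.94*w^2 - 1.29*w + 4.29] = 2.3*w^4 + 5.24*w^3 + 11.88*w^2 - 1.88*w - 1.29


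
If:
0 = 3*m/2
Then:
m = 0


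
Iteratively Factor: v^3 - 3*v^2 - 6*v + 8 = (v - 1)*(v^2 - 2*v - 8) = (v - 1)*(v + 2)*(v - 4)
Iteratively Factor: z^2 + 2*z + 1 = (z + 1)*(z + 1)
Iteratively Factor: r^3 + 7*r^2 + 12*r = (r + 3)*(r^2 + 4*r) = r*(r + 3)*(r + 4)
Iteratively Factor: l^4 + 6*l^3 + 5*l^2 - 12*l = (l)*(l^3 + 6*l^2 + 5*l - 12) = l*(l - 1)*(l^2 + 7*l + 12) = l*(l - 1)*(l + 4)*(l + 3)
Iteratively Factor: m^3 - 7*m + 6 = (m - 1)*(m^2 + m - 6) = (m - 1)*(m + 3)*(m - 2)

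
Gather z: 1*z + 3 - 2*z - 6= -z - 3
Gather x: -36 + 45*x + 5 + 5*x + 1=50*x - 30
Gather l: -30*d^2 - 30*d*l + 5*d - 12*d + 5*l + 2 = -30*d^2 - 7*d + l*(5 - 30*d) + 2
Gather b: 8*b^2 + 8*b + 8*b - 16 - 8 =8*b^2 + 16*b - 24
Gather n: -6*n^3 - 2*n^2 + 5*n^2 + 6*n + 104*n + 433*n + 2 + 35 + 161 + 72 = -6*n^3 + 3*n^2 + 543*n + 270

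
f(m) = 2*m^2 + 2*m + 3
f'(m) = 4*m + 2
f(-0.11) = 2.80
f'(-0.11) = 1.56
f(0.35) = 3.94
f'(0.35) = 3.40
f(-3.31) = 18.29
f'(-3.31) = -11.24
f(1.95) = 14.50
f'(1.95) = 9.80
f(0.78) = 5.78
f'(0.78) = 5.12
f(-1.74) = 5.58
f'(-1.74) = -4.96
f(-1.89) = 6.36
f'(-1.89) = -5.56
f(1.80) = 13.08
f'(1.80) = 9.20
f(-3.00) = 15.00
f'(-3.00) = -10.00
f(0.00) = 3.00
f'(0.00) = 2.00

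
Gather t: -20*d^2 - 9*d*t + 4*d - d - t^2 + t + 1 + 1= -20*d^2 + 3*d - t^2 + t*(1 - 9*d) + 2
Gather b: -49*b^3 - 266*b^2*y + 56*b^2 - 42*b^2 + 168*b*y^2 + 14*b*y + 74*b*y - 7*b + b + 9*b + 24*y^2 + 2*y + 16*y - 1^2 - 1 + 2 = -49*b^3 + b^2*(14 - 266*y) + b*(168*y^2 + 88*y + 3) + 24*y^2 + 18*y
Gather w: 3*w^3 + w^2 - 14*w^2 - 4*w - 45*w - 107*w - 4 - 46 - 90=3*w^3 - 13*w^2 - 156*w - 140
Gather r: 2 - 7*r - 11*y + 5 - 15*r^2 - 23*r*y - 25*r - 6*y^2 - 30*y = -15*r^2 + r*(-23*y - 32) - 6*y^2 - 41*y + 7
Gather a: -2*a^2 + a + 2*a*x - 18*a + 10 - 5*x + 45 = -2*a^2 + a*(2*x - 17) - 5*x + 55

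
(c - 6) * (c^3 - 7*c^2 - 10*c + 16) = c^4 - 13*c^3 + 32*c^2 + 76*c - 96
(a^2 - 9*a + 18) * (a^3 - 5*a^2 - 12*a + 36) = a^5 - 14*a^4 + 51*a^3 + 54*a^2 - 540*a + 648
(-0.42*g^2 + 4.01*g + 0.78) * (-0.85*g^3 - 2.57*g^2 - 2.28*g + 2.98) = 0.357*g^5 - 2.3291*g^4 - 10.0111*g^3 - 12.399*g^2 + 10.1714*g + 2.3244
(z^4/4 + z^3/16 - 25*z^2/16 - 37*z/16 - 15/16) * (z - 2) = z^5/4 - 7*z^4/16 - 27*z^3/16 + 13*z^2/16 + 59*z/16 + 15/8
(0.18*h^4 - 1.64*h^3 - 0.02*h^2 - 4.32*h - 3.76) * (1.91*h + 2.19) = 0.3438*h^5 - 2.7382*h^4 - 3.6298*h^3 - 8.295*h^2 - 16.6424*h - 8.2344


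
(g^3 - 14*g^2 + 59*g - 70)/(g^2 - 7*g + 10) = g - 7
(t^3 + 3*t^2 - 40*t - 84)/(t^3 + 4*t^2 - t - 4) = (t^3 + 3*t^2 - 40*t - 84)/(t^3 + 4*t^2 - t - 4)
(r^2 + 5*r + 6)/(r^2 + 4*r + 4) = (r + 3)/(r + 2)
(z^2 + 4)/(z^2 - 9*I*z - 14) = (z + 2*I)/(z - 7*I)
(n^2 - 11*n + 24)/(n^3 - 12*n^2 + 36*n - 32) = (n - 3)/(n^2 - 4*n + 4)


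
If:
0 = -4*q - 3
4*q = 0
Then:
No Solution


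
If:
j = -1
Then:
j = -1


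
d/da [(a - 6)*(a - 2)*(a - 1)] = 3*a^2 - 18*a + 20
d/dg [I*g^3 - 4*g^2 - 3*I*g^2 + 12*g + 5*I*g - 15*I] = 3*I*g^2 - 8*g - 6*I*g + 12 + 5*I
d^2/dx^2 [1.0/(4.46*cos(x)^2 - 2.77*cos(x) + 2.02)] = (-79.5664*(1 - cos(x)^2)^2 + 37.0626*cos(x)^3 - 11.4193*cos(x)^2 - 79.7206*cos(x) + 76.8938)/(4.46*cos(x)^2 - 2.77*cos(x) + 2.02)^3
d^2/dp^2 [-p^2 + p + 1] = -2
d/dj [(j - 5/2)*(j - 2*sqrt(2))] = 2*j - 2*sqrt(2) - 5/2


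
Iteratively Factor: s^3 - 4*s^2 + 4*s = (s)*(s^2 - 4*s + 4) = s*(s - 2)*(s - 2)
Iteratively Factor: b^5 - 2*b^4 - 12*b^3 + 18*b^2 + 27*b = (b + 1)*(b^4 - 3*b^3 - 9*b^2 + 27*b) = (b + 1)*(b + 3)*(b^3 - 6*b^2 + 9*b) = b*(b + 1)*(b + 3)*(b^2 - 6*b + 9) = b*(b - 3)*(b + 1)*(b + 3)*(b - 3)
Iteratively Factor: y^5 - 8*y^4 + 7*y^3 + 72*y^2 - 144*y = (y - 3)*(y^4 - 5*y^3 - 8*y^2 + 48*y) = (y - 4)*(y - 3)*(y^3 - y^2 - 12*y) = (y - 4)*(y - 3)*(y + 3)*(y^2 - 4*y) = y*(y - 4)*(y - 3)*(y + 3)*(y - 4)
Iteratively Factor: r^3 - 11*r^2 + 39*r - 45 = (r - 3)*(r^2 - 8*r + 15) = (r - 3)^2*(r - 5)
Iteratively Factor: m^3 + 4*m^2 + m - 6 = (m + 2)*(m^2 + 2*m - 3) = (m - 1)*(m + 2)*(m + 3)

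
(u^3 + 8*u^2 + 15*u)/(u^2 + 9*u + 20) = u*(u + 3)/(u + 4)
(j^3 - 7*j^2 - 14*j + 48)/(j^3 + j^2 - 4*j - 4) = (j^2 - 5*j - 24)/(j^2 + 3*j + 2)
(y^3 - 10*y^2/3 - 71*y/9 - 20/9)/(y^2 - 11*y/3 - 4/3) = (3*y^2 - 11*y - 20)/(3*(y - 4))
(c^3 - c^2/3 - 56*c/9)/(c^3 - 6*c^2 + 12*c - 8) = c*(9*c^2 - 3*c - 56)/(9*(c^3 - 6*c^2 + 12*c - 8))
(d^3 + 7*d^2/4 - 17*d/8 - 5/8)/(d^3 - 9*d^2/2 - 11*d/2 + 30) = (4*d^2 - 3*d - 1)/(4*(d^2 - 7*d + 12))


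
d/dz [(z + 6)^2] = 2*z + 12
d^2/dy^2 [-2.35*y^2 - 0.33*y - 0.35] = -4.70000000000000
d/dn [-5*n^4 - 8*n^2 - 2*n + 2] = -20*n^3 - 16*n - 2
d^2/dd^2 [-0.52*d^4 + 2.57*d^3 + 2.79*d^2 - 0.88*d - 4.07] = -6.24*d^2 + 15.42*d + 5.58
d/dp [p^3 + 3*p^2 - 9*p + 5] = 3*p^2 + 6*p - 9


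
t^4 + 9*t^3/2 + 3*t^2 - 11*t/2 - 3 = (t - 1)*(t + 1/2)*(t + 2)*(t + 3)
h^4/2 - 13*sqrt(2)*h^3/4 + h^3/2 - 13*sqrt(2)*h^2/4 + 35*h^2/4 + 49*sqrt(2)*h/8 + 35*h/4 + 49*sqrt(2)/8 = (h/2 + 1/2)*(h - 7*sqrt(2)/2)^2*(h + sqrt(2)/2)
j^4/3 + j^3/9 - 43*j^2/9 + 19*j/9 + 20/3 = (j/3 + 1/3)*(j - 3)*(j - 5/3)*(j + 4)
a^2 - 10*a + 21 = (a - 7)*(a - 3)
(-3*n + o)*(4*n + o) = -12*n^2 + n*o + o^2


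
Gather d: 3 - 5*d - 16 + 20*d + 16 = 15*d + 3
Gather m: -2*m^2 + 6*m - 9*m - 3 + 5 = -2*m^2 - 3*m + 2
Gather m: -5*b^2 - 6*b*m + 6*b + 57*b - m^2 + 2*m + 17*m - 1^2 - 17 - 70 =-5*b^2 + 63*b - m^2 + m*(19 - 6*b) - 88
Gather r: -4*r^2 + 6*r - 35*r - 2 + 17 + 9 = -4*r^2 - 29*r + 24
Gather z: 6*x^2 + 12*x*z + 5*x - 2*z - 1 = 6*x^2 + 5*x + z*(12*x - 2) - 1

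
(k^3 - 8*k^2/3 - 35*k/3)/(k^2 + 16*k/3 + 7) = k*(k - 5)/(k + 3)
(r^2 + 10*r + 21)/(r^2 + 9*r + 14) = (r + 3)/(r + 2)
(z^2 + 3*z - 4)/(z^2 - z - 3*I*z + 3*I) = (z + 4)/(z - 3*I)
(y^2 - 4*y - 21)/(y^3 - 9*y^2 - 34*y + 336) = (y + 3)/(y^2 - 2*y - 48)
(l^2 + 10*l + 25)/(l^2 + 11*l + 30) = (l + 5)/(l + 6)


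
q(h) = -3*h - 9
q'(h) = -3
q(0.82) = -11.46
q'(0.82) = -3.00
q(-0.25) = -8.25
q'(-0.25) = -3.00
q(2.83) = -17.49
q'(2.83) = -3.00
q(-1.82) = -3.54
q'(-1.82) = -3.00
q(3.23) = -18.69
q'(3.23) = -3.00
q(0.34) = -10.02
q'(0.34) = -3.00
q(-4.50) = 4.50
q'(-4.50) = -3.00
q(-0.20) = -8.40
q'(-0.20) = -3.00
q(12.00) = -45.00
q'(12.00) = -3.00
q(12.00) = -45.00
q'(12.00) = -3.00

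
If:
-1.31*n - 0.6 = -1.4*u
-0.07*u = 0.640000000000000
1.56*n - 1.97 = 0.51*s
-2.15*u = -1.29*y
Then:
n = -10.23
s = -35.15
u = -9.14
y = -15.24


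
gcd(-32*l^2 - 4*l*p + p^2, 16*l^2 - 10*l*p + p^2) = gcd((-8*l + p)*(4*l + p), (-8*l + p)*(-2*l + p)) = -8*l + p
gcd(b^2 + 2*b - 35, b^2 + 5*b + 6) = 1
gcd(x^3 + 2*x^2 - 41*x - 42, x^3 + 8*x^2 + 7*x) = x^2 + 8*x + 7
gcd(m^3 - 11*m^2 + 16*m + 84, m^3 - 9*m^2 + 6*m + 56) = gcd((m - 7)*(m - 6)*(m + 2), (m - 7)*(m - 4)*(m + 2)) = m^2 - 5*m - 14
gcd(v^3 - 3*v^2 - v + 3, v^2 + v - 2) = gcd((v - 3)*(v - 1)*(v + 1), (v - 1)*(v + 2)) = v - 1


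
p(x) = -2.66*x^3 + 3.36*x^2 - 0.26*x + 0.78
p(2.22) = -12.34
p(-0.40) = 1.59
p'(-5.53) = -281.46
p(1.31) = 0.23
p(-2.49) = 63.33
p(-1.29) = 12.42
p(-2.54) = 66.71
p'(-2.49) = -66.47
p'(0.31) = 1.06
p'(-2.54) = -68.81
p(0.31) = 0.94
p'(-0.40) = -4.22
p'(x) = -7.98*x^2 + 6.72*x - 0.26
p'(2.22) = -24.67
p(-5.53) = 554.81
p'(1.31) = -5.15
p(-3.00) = 103.62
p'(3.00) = -51.92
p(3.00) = -41.58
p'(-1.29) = -22.21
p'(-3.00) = -92.24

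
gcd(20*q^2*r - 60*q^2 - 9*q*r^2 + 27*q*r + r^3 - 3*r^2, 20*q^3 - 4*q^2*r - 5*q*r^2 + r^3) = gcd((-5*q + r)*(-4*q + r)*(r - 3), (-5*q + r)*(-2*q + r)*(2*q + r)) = 5*q - r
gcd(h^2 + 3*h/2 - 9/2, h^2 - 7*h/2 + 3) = h - 3/2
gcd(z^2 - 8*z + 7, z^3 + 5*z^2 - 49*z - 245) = z - 7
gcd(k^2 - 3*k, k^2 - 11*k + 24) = k - 3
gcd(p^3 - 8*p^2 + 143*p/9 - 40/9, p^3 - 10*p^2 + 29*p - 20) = p - 5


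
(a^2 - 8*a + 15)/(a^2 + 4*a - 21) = (a - 5)/(a + 7)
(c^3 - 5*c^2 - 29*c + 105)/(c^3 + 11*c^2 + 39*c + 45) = (c^2 - 10*c + 21)/(c^2 + 6*c + 9)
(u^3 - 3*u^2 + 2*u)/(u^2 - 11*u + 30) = u*(u^2 - 3*u + 2)/(u^2 - 11*u + 30)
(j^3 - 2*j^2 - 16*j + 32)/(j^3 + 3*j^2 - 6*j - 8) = (j - 4)/(j + 1)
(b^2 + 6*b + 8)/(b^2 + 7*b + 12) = (b + 2)/(b + 3)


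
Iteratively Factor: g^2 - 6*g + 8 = (g - 4)*(g - 2)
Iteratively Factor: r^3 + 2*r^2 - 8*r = (r)*(r^2 + 2*r - 8) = r*(r - 2)*(r + 4)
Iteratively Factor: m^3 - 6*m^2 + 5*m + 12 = (m - 3)*(m^2 - 3*m - 4) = (m - 3)*(m + 1)*(m - 4)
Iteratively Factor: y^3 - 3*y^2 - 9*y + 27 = (y - 3)*(y^2 - 9) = (y - 3)^2*(y + 3)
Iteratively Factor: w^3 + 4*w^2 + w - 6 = (w - 1)*(w^2 + 5*w + 6) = (w - 1)*(w + 2)*(w + 3)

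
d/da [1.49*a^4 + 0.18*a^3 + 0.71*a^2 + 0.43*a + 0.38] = 5.96*a^3 + 0.54*a^2 + 1.42*a + 0.43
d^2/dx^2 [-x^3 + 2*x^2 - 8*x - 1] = 4 - 6*x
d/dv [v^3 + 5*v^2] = v*(3*v + 10)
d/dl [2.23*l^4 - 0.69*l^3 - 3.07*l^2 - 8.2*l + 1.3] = 8.92*l^3 - 2.07*l^2 - 6.14*l - 8.2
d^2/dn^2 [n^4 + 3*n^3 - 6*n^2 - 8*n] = 12*n^2 + 18*n - 12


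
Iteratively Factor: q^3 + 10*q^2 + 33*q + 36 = (q + 3)*(q^2 + 7*q + 12) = (q + 3)^2*(q + 4)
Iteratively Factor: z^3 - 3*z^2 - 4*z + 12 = (z - 3)*(z^2 - 4) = (z - 3)*(z + 2)*(z - 2)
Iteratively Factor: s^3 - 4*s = (s)*(s^2 - 4) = s*(s + 2)*(s - 2)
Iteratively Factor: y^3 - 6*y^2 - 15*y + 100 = (y - 5)*(y^2 - y - 20) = (y - 5)*(y + 4)*(y - 5)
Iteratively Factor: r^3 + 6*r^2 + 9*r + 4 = (r + 1)*(r^2 + 5*r + 4) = (r + 1)^2*(r + 4)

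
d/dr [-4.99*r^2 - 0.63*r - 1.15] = -9.98*r - 0.63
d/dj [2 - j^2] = -2*j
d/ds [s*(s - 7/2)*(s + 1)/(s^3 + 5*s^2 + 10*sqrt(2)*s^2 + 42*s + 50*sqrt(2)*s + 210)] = (15*s^4 + 20*sqrt(2)*s^4 + 182*s^3 + 200*sqrt(2)*s^3 - 180*sqrt(2)*s^2 + 1085*s^2 - 2100*s - 1470)/(2*(s^6 + 10*s^5 + 20*sqrt(2)*s^5 + 200*sqrt(2)*s^4 + 309*s^4 + 1340*sqrt(2)*s^3 + 2840*s^3 + 8864*s^2 + 8400*sqrt(2)*s^2 + 17640*s + 21000*sqrt(2)*s + 44100))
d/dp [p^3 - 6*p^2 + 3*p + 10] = 3*p^2 - 12*p + 3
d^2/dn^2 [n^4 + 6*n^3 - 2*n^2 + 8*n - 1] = 12*n^2 + 36*n - 4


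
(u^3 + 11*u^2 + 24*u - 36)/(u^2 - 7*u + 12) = (u^3 + 11*u^2 + 24*u - 36)/(u^2 - 7*u + 12)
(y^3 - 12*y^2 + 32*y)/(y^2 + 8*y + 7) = y*(y^2 - 12*y + 32)/(y^2 + 8*y + 7)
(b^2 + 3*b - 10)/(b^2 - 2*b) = (b + 5)/b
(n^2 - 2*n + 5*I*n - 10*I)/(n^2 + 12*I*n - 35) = (n - 2)/(n + 7*I)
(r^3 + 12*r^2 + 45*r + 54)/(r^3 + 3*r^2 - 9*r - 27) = (r + 6)/(r - 3)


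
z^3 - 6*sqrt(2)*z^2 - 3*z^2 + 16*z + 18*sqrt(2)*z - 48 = (z - 3)*(z - 4*sqrt(2))*(z - 2*sqrt(2))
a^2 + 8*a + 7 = (a + 1)*(a + 7)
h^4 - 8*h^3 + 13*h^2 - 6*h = h*(h - 6)*(h - 1)^2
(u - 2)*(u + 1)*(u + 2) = u^3 + u^2 - 4*u - 4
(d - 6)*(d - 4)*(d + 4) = d^3 - 6*d^2 - 16*d + 96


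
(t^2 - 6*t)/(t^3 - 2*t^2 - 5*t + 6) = t*(t - 6)/(t^3 - 2*t^2 - 5*t + 6)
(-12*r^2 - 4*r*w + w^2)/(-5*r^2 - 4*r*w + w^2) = (12*r^2 + 4*r*w - w^2)/(5*r^2 + 4*r*w - w^2)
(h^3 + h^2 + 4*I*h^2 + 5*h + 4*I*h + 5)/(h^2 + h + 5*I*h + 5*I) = h - I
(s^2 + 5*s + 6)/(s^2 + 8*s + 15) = (s + 2)/(s + 5)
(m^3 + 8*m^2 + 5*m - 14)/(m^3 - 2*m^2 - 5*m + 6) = (m + 7)/(m - 3)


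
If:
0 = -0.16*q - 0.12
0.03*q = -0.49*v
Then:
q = -0.75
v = 0.05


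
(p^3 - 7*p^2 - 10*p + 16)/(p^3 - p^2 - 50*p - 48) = (p^2 + p - 2)/(p^2 + 7*p + 6)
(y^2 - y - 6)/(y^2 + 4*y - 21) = (y + 2)/(y + 7)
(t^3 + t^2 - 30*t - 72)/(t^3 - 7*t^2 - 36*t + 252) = (t^2 + 7*t + 12)/(t^2 - t - 42)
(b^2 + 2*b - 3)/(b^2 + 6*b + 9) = (b - 1)/(b + 3)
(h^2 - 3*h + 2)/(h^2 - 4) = (h - 1)/(h + 2)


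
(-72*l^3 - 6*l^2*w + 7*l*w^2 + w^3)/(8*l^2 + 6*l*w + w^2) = (-18*l^2 + 3*l*w + w^2)/(2*l + w)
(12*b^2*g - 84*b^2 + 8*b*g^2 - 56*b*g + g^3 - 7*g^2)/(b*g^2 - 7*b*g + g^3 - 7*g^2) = (12*b^2 + 8*b*g + g^2)/(g*(b + g))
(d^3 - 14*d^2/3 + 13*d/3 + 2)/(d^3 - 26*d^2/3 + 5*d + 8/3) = (d^2 - 5*d + 6)/(d^2 - 9*d + 8)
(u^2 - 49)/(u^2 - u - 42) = (u + 7)/(u + 6)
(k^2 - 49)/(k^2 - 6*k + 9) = (k^2 - 49)/(k^2 - 6*k + 9)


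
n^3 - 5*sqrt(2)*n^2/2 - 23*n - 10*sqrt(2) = (n - 5*sqrt(2))*(n + sqrt(2)/2)*(n + 2*sqrt(2))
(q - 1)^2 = q^2 - 2*q + 1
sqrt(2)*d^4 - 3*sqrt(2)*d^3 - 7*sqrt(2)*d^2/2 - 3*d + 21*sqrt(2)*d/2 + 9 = (d - 3)*(d - 3*sqrt(2)/2)*(d + sqrt(2))*(sqrt(2)*d + 1)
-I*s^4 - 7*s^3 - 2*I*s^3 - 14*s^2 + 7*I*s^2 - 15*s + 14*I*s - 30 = (s + 2)*(s - 5*I)*(s - 3*I)*(-I*s + 1)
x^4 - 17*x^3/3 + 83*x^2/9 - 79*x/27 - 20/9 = (x - 3)*(x - 5/3)*(x - 4/3)*(x + 1/3)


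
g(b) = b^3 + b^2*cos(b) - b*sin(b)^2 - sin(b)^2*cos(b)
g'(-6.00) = 89.07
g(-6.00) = -181.04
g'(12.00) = 540.71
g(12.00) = 1845.82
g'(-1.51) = 6.77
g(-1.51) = -1.86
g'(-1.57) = 7.85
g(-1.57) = -2.30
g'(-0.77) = 0.21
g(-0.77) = -0.01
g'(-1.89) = 14.85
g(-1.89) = -5.89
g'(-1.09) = 1.61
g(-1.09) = -0.25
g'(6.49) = 127.38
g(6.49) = 314.27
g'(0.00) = 0.00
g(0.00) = 0.00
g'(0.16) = 0.01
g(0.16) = 0.00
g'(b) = -b^2*sin(b) + 3*b^2 - 2*b*sin(b)*cos(b) + 2*b*cos(b) + sin(b)^3 - sin(b)^2 - 2*sin(b)*cos(b)^2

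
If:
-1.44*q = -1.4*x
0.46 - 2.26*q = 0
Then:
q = 0.20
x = 0.21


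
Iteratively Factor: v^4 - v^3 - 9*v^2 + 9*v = (v + 3)*(v^3 - 4*v^2 + 3*v) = (v - 1)*(v + 3)*(v^2 - 3*v) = v*(v - 1)*(v + 3)*(v - 3)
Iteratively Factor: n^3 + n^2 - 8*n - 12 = (n + 2)*(n^2 - n - 6) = (n - 3)*(n + 2)*(n + 2)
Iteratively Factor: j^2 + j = (j + 1)*(j)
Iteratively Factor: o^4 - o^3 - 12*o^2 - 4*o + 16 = (o - 4)*(o^3 + 3*o^2 - 4) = (o - 4)*(o - 1)*(o^2 + 4*o + 4) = (o - 4)*(o - 1)*(o + 2)*(o + 2)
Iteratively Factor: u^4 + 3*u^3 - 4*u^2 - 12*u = (u - 2)*(u^3 + 5*u^2 + 6*u) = (u - 2)*(u + 3)*(u^2 + 2*u) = u*(u - 2)*(u + 3)*(u + 2)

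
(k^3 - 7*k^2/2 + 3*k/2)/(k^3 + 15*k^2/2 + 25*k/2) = (2*k^2 - 7*k + 3)/(2*k^2 + 15*k + 25)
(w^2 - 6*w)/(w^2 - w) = (w - 6)/(w - 1)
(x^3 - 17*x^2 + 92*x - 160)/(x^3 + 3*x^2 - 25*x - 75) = (x^2 - 12*x + 32)/(x^2 + 8*x + 15)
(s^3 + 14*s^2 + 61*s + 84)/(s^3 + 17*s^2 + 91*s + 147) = (s + 4)/(s + 7)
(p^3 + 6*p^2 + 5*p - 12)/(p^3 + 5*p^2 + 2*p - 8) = (p + 3)/(p + 2)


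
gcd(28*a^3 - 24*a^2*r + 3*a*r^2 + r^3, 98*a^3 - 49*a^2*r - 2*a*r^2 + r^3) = -14*a^2 + 5*a*r + r^2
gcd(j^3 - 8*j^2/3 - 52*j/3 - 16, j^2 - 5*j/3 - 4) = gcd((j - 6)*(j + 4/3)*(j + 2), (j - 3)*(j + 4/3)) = j + 4/3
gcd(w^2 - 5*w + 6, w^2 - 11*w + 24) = w - 3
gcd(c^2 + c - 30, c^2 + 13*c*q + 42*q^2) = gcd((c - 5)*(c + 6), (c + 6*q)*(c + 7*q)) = 1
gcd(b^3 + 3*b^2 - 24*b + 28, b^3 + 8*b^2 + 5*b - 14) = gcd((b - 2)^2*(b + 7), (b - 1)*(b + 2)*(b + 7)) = b + 7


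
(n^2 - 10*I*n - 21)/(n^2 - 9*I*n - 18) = (n - 7*I)/(n - 6*I)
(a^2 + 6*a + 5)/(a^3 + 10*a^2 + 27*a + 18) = (a + 5)/(a^2 + 9*a + 18)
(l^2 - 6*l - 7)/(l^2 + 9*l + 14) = (l^2 - 6*l - 7)/(l^2 + 9*l + 14)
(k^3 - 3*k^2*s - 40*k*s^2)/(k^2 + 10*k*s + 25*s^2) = k*(k - 8*s)/(k + 5*s)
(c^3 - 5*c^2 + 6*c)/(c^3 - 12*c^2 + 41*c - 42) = c/(c - 7)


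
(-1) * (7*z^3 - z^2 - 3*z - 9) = -7*z^3 + z^2 + 3*z + 9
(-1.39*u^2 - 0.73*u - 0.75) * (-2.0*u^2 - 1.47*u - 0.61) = 2.78*u^4 + 3.5033*u^3 + 3.421*u^2 + 1.5478*u + 0.4575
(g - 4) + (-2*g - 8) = -g - 12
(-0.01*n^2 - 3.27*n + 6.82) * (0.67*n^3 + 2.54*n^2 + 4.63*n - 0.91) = -0.0067*n^5 - 2.2163*n^4 - 3.7827*n^3 + 2.1918*n^2 + 34.5523*n - 6.2062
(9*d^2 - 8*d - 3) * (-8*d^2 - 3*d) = -72*d^4 + 37*d^3 + 48*d^2 + 9*d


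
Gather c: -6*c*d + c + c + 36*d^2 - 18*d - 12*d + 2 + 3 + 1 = c*(2 - 6*d) + 36*d^2 - 30*d + 6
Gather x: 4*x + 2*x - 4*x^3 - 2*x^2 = -4*x^3 - 2*x^2 + 6*x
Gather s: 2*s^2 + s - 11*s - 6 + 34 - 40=2*s^2 - 10*s - 12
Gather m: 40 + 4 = 44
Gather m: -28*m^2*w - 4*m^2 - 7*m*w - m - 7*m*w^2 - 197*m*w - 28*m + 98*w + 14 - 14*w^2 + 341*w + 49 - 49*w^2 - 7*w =m^2*(-28*w - 4) + m*(-7*w^2 - 204*w - 29) - 63*w^2 + 432*w + 63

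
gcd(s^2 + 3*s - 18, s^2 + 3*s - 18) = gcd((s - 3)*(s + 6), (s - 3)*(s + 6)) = s^2 + 3*s - 18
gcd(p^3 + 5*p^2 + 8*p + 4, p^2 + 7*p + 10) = p + 2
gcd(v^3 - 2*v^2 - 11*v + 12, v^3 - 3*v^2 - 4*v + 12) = 1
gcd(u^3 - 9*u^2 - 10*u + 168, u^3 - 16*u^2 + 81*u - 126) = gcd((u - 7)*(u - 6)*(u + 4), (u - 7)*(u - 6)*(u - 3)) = u^2 - 13*u + 42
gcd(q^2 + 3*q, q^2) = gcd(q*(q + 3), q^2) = q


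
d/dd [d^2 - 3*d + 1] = 2*d - 3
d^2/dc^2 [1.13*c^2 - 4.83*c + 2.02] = 2.26000000000000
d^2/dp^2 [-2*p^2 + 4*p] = -4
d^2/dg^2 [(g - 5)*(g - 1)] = 2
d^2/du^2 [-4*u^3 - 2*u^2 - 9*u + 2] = -24*u - 4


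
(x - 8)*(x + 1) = x^2 - 7*x - 8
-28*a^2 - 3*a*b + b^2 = (-7*a + b)*(4*a + b)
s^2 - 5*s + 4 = (s - 4)*(s - 1)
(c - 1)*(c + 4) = c^2 + 3*c - 4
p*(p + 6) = p^2 + 6*p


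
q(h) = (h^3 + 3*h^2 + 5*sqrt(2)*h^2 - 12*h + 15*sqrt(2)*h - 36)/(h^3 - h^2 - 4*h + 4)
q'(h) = (-3*h^2 + 2*h + 4)*(h^3 + 3*h^2 + 5*sqrt(2)*h^2 - 12*h + 15*sqrt(2)*h - 36)/(h^3 - h^2 - 4*h + 4)^2 + (3*h^2 + 6*h + 10*sqrt(2)*h - 12 + 15*sqrt(2))/(h^3 - h^2 - 4*h + 4) = ((-3*h^2 + 2*h + 4)*(h^3 + 3*h^2 + 5*sqrt(2)*h^2 - 12*h + 15*sqrt(2)*h - 36) + (h^3 - h^2 - 4*h + 4)*(3*h^2 + 6*h + 10*sqrt(2)*h - 12 + 15*sqrt(2)))/(h^3 - h^2 - 4*h + 4)^2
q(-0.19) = -7.93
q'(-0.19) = -4.74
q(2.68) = 15.01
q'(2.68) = -18.38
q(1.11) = 39.40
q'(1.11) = -442.44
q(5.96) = 3.76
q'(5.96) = -0.67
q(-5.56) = -0.30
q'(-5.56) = -0.11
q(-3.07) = -0.08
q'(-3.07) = 1.00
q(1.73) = -20.75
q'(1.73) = -115.02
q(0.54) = -16.37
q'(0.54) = -28.07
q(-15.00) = 0.36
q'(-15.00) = -0.04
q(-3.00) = 0.00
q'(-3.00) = 1.21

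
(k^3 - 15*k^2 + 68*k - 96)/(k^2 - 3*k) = k - 12 + 32/k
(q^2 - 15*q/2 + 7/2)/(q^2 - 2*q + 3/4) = 2*(q - 7)/(2*q - 3)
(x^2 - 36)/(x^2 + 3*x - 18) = (x - 6)/(x - 3)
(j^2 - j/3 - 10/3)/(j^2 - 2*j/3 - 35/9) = 3*(j - 2)/(3*j - 7)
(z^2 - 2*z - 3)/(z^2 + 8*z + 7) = (z - 3)/(z + 7)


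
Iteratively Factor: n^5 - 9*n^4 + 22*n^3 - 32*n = (n + 1)*(n^4 - 10*n^3 + 32*n^2 - 32*n) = (n - 4)*(n + 1)*(n^3 - 6*n^2 + 8*n) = n*(n - 4)*(n + 1)*(n^2 - 6*n + 8) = n*(n - 4)^2*(n + 1)*(n - 2)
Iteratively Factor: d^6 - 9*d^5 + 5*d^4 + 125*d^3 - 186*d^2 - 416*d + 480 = (d - 1)*(d^5 - 8*d^4 - 3*d^3 + 122*d^2 - 64*d - 480) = (d - 5)*(d - 1)*(d^4 - 3*d^3 - 18*d^2 + 32*d + 96) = (d - 5)*(d - 1)*(d + 2)*(d^3 - 5*d^2 - 8*d + 48) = (d - 5)*(d - 4)*(d - 1)*(d + 2)*(d^2 - d - 12) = (d - 5)*(d - 4)*(d - 1)*(d + 2)*(d + 3)*(d - 4)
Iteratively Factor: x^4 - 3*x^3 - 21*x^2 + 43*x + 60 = (x - 3)*(x^3 - 21*x - 20) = (x - 3)*(x + 4)*(x^2 - 4*x - 5) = (x - 5)*(x - 3)*(x + 4)*(x + 1)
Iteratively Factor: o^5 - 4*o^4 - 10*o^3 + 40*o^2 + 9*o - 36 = (o - 1)*(o^4 - 3*o^3 - 13*o^2 + 27*o + 36) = (o - 1)*(o + 3)*(o^3 - 6*o^2 + 5*o + 12) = (o - 4)*(o - 1)*(o + 3)*(o^2 - 2*o - 3) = (o - 4)*(o - 3)*(o - 1)*(o + 3)*(o + 1)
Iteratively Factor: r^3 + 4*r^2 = (r)*(r^2 + 4*r) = r*(r + 4)*(r)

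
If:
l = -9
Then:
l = -9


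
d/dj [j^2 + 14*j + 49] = 2*j + 14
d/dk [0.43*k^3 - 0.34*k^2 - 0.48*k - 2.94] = 1.29*k^2 - 0.68*k - 0.48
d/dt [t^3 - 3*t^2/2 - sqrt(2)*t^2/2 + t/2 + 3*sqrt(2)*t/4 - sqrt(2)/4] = 3*t^2 - 3*t - sqrt(2)*t + 1/2 + 3*sqrt(2)/4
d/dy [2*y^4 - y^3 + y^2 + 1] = y*(8*y^2 - 3*y + 2)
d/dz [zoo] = 0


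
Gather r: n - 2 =n - 2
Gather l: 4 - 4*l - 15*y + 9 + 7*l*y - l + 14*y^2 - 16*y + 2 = l*(7*y - 5) + 14*y^2 - 31*y + 15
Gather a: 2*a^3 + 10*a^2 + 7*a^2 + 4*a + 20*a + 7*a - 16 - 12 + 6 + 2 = 2*a^3 + 17*a^2 + 31*a - 20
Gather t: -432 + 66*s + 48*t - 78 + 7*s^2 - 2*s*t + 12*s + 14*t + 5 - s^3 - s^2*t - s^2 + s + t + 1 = -s^3 + 6*s^2 + 79*s + t*(-s^2 - 2*s + 63) - 504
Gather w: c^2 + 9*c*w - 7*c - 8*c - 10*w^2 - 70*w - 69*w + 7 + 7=c^2 - 15*c - 10*w^2 + w*(9*c - 139) + 14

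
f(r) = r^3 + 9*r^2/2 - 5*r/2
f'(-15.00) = 537.50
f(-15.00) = -2325.00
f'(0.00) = -2.50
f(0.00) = 0.00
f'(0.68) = 5.01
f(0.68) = 0.70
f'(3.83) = 75.98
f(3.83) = 112.62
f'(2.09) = 29.41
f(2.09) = 23.56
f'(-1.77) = -9.03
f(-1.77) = 12.98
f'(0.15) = -1.08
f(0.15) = -0.27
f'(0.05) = -2.04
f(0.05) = -0.11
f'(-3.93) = 8.46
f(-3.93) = 18.63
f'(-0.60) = -6.82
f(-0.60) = 2.90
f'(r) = 3*r^2 + 9*r - 5/2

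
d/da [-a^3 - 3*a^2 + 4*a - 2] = -3*a^2 - 6*a + 4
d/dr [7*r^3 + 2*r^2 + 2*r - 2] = 21*r^2 + 4*r + 2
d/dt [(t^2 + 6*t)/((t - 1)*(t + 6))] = -1/(t^2 - 2*t + 1)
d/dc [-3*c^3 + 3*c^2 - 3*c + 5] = -9*c^2 + 6*c - 3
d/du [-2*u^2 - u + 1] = -4*u - 1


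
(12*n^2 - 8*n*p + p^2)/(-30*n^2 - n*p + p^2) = (-2*n + p)/(5*n + p)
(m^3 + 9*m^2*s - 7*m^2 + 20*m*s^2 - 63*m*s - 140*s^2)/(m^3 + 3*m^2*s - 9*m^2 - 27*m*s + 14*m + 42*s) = (m^2 + 9*m*s + 20*s^2)/(m^2 + 3*m*s - 2*m - 6*s)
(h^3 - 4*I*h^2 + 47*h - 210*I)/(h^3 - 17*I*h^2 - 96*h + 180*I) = (h + 7*I)/(h - 6*I)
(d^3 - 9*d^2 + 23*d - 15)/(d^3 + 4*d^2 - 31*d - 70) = (d^2 - 4*d + 3)/(d^2 + 9*d + 14)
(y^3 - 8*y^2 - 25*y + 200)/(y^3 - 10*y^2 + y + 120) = (y + 5)/(y + 3)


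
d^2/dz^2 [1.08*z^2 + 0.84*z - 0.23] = 2.16000000000000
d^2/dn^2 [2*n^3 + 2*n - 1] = 12*n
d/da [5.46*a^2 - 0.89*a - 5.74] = 10.92*a - 0.89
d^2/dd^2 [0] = 0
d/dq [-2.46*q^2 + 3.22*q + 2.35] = 3.22 - 4.92*q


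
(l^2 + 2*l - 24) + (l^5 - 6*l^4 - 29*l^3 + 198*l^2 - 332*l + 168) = l^5 - 6*l^4 - 29*l^3 + 199*l^2 - 330*l + 144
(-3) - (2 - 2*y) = 2*y - 5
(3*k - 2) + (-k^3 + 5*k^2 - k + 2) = -k^3 + 5*k^2 + 2*k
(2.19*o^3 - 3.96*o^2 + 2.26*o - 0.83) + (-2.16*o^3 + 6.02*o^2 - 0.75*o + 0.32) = 0.0299999999999998*o^3 + 2.06*o^2 + 1.51*o - 0.51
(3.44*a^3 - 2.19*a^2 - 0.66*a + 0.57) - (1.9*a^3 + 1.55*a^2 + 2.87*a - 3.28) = 1.54*a^3 - 3.74*a^2 - 3.53*a + 3.85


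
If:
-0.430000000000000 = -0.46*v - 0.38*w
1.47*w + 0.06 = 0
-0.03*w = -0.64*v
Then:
No Solution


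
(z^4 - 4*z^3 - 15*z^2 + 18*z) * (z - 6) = z^5 - 10*z^4 + 9*z^3 + 108*z^2 - 108*z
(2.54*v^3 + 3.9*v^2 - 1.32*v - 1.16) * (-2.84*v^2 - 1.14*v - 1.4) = -7.2136*v^5 - 13.9716*v^4 - 4.2532*v^3 - 0.6608*v^2 + 3.1704*v + 1.624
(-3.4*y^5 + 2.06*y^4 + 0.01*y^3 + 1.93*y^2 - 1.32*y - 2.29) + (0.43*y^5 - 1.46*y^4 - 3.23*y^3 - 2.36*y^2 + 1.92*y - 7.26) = -2.97*y^5 + 0.6*y^4 - 3.22*y^3 - 0.43*y^2 + 0.6*y - 9.55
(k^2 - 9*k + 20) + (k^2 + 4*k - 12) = 2*k^2 - 5*k + 8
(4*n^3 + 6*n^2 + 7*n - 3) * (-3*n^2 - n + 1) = -12*n^5 - 22*n^4 - 23*n^3 + 8*n^2 + 10*n - 3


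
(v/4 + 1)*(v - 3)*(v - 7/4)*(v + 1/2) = v^4/4 - v^3/16 - 113*v^2/32 + 113*v/32 + 21/8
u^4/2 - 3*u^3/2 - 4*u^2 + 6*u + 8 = (u/2 + 1)*(u - 4)*(u - 2)*(u + 1)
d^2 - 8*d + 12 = (d - 6)*(d - 2)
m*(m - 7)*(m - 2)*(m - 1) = m^4 - 10*m^3 + 23*m^2 - 14*m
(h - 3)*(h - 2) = h^2 - 5*h + 6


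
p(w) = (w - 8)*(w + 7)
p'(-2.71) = -6.42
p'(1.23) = 1.46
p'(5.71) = 10.42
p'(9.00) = 17.00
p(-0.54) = -55.17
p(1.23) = -55.72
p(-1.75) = -51.19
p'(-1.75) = -4.50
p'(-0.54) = -2.08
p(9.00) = 16.00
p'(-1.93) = -4.86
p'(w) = 2*w - 1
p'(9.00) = 17.00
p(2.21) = -53.33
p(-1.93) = -50.35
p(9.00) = 16.00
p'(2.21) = 3.42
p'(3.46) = 5.92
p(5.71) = -29.11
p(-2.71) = -45.95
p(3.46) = -47.49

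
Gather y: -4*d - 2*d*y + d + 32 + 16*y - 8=-3*d + y*(16 - 2*d) + 24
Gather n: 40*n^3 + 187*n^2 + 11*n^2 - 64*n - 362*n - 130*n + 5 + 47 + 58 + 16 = 40*n^3 + 198*n^2 - 556*n + 126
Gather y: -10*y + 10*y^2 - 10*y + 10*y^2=20*y^2 - 20*y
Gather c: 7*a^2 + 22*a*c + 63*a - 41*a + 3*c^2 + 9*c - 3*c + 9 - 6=7*a^2 + 22*a + 3*c^2 + c*(22*a + 6) + 3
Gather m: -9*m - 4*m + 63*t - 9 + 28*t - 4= -13*m + 91*t - 13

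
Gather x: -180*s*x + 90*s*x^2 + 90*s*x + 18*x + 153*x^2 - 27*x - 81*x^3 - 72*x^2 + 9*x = -90*s*x - 81*x^3 + x^2*(90*s + 81)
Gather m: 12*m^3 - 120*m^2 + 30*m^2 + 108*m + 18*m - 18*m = 12*m^3 - 90*m^2 + 108*m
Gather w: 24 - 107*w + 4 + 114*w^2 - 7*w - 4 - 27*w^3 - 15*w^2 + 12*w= -27*w^3 + 99*w^2 - 102*w + 24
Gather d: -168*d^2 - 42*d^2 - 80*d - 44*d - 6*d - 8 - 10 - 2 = -210*d^2 - 130*d - 20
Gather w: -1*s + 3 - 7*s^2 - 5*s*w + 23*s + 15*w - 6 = -7*s^2 + 22*s + w*(15 - 5*s) - 3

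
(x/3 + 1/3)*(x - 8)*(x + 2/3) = x^3/3 - 19*x^2/9 - 38*x/9 - 16/9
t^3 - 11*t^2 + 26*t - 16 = (t - 8)*(t - 2)*(t - 1)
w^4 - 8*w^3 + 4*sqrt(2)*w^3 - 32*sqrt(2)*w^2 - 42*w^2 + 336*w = w*(w - 8)*(w - 3*sqrt(2))*(w + 7*sqrt(2))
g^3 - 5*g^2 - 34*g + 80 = (g - 8)*(g - 2)*(g + 5)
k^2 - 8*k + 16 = (k - 4)^2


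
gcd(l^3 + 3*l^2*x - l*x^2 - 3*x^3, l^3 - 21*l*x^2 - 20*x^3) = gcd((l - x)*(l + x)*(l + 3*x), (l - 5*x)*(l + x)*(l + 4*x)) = l + x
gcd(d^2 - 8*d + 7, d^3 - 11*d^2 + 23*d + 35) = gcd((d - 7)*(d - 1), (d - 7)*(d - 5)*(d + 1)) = d - 7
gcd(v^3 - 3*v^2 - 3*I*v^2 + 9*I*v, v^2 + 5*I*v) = v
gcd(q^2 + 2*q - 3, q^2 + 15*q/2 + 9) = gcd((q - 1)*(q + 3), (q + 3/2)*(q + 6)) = 1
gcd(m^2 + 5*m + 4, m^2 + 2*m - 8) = m + 4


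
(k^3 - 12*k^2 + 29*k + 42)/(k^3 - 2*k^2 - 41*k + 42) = (k^2 - 5*k - 6)/(k^2 + 5*k - 6)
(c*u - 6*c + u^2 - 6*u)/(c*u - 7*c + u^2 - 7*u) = (u - 6)/(u - 7)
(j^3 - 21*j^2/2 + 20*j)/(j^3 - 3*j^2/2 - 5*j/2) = (j - 8)/(j + 1)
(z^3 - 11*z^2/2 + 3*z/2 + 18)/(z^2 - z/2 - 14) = (2*z^2 - 3*z - 9)/(2*z + 7)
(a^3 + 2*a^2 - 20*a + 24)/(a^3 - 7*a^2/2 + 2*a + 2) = 2*(a + 6)/(2*a + 1)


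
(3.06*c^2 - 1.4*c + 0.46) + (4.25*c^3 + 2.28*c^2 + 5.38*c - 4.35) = 4.25*c^3 + 5.34*c^2 + 3.98*c - 3.89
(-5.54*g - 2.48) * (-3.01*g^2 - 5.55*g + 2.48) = 16.6754*g^3 + 38.2118*g^2 + 0.024799999999999*g - 6.1504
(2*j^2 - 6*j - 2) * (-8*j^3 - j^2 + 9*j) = -16*j^5 + 46*j^4 + 40*j^3 - 52*j^2 - 18*j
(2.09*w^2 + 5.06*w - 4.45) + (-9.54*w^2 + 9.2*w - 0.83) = -7.45*w^2 + 14.26*w - 5.28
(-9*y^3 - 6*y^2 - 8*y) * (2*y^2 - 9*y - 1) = -18*y^5 + 69*y^4 + 47*y^3 + 78*y^2 + 8*y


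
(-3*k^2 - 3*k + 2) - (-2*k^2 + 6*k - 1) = -k^2 - 9*k + 3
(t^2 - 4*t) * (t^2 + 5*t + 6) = t^4 + t^3 - 14*t^2 - 24*t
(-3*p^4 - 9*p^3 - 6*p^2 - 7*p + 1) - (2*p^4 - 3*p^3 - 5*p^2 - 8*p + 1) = -5*p^4 - 6*p^3 - p^2 + p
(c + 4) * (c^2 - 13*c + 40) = c^3 - 9*c^2 - 12*c + 160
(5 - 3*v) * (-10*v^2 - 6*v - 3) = 30*v^3 - 32*v^2 - 21*v - 15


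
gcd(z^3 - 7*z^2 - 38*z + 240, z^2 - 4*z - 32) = z - 8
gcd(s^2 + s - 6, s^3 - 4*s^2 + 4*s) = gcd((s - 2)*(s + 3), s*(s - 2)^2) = s - 2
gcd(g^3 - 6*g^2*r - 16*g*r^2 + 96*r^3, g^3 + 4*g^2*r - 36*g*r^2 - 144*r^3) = -g^2 + 2*g*r + 24*r^2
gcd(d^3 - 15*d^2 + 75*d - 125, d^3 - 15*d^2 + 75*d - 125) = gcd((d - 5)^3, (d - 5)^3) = d^3 - 15*d^2 + 75*d - 125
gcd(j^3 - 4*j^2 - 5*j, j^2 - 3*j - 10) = j - 5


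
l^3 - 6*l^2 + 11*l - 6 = (l - 3)*(l - 2)*(l - 1)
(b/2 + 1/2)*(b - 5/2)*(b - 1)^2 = b^4/2 - 7*b^3/4 + 3*b^2/4 + 7*b/4 - 5/4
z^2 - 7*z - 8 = (z - 8)*(z + 1)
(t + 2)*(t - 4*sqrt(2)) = t^2 - 4*sqrt(2)*t + 2*t - 8*sqrt(2)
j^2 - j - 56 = (j - 8)*(j + 7)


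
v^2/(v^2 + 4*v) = v/(v + 4)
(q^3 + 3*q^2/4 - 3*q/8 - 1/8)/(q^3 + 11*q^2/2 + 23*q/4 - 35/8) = (4*q^2 + 5*q + 1)/(4*q^2 + 24*q + 35)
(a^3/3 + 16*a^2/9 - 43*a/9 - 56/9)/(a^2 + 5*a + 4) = (3*a^2 + 13*a - 56)/(9*(a + 4))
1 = 1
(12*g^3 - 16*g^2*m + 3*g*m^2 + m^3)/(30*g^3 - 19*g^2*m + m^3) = (6*g^2 - 5*g*m - m^2)/(15*g^2 - 2*g*m - m^2)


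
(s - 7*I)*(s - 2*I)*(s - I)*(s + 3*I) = s^4 - 7*I*s^3 + 7*s^2 - 55*I*s - 42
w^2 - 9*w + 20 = (w - 5)*(w - 4)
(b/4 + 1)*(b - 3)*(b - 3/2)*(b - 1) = b^4/4 - 3*b^3/8 - 13*b^2/4 + 63*b/8 - 9/2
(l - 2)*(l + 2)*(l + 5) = l^3 + 5*l^2 - 4*l - 20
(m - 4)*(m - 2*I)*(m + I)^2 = m^4 - 4*m^3 + 3*m^2 - 12*m + 2*I*m - 8*I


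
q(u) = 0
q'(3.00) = 0.00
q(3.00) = 0.00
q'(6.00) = 0.00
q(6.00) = 0.00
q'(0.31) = 0.00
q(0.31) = 0.00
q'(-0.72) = 0.00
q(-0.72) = 0.00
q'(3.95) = 0.00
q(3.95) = 0.00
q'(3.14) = 0.00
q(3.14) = 0.00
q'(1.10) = 0.00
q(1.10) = 0.00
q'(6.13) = 0.00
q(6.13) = 0.00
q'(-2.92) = 0.00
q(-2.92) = 0.00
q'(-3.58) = 0.00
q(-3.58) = 0.00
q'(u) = 0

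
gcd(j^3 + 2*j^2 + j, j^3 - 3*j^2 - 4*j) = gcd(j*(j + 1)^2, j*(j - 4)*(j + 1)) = j^2 + j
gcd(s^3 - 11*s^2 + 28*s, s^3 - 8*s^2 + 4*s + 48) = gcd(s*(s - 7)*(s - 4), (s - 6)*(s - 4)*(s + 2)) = s - 4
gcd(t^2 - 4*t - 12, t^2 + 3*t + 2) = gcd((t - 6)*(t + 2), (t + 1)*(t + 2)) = t + 2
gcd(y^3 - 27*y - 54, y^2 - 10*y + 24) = y - 6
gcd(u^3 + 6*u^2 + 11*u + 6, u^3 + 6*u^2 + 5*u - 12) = u + 3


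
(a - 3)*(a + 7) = a^2 + 4*a - 21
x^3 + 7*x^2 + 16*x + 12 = (x + 2)^2*(x + 3)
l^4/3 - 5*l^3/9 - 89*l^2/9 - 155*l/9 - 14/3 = (l/3 + 1)*(l - 7)*(l + 1/3)*(l + 2)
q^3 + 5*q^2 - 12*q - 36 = (q - 3)*(q + 2)*(q + 6)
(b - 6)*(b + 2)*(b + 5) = b^3 + b^2 - 32*b - 60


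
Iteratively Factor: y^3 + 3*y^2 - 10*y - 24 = (y + 2)*(y^2 + y - 12) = (y - 3)*(y + 2)*(y + 4)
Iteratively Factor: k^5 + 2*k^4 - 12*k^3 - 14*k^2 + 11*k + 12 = (k + 4)*(k^4 - 2*k^3 - 4*k^2 + 2*k + 3) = (k - 3)*(k + 4)*(k^3 + k^2 - k - 1) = (k - 3)*(k + 1)*(k + 4)*(k^2 - 1) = (k - 3)*(k - 1)*(k + 1)*(k + 4)*(k + 1)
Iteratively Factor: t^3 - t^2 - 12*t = (t + 3)*(t^2 - 4*t) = (t - 4)*(t + 3)*(t)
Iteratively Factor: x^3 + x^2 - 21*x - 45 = (x - 5)*(x^2 + 6*x + 9) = (x - 5)*(x + 3)*(x + 3)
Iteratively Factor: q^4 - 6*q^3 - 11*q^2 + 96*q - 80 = (q + 4)*(q^3 - 10*q^2 + 29*q - 20) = (q - 5)*(q + 4)*(q^2 - 5*q + 4) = (q - 5)*(q - 4)*(q + 4)*(q - 1)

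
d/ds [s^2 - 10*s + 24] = 2*s - 10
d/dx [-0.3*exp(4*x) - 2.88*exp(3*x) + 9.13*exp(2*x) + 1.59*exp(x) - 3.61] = (-1.2*exp(3*x) - 8.64*exp(2*x) + 18.26*exp(x) + 1.59)*exp(x)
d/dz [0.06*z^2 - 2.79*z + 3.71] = 0.12*z - 2.79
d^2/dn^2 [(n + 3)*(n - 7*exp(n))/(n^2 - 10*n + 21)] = (-7*n^5*exp(n) + 133*n^4*exp(n) - 644*n^3*exp(n) + 26*n^3 - 1428*n^2*exp(n) - 126*n^2 + 16779*n*exp(n) - 378*n - 30513*exp(n) + 2142)/(n^6 - 30*n^5 + 363*n^4 - 2260*n^3 + 7623*n^2 - 13230*n + 9261)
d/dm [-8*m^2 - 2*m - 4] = -16*m - 2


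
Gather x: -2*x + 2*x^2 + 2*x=2*x^2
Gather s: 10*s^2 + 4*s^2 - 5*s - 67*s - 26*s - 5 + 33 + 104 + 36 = 14*s^2 - 98*s + 168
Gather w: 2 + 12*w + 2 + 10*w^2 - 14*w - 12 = 10*w^2 - 2*w - 8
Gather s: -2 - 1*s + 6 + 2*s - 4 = s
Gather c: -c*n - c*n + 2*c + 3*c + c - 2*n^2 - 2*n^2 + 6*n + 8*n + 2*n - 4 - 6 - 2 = c*(6 - 2*n) - 4*n^2 + 16*n - 12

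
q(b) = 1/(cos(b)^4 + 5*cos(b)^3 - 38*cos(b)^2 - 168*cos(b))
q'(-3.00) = 0.00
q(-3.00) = 0.01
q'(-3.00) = 0.00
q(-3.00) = 0.01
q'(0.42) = -0.00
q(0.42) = -0.01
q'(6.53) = -0.00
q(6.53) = -0.01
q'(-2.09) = 0.02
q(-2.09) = 0.01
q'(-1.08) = 0.02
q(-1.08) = -0.01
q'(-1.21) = 0.04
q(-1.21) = -0.02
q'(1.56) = -51.07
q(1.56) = -0.55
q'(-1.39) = 0.18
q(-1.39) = -0.03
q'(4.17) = 0.02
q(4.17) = 0.01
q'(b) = (4*sin(b)*cos(b)^3 + 15*sin(b)*cos(b)^2 - 76*sin(b)*cos(b) - 168*sin(b))/(cos(b)^4 + 5*cos(b)^3 - 38*cos(b)^2 - 168*cos(b))^2 = (4*cos(b)^3 + 15*cos(b)^2 - 76*cos(b) - 168)*sin(b)/((cos(b)^3 + 5*cos(b)^2 - 38*cos(b) - 168)^2*cos(b)^2)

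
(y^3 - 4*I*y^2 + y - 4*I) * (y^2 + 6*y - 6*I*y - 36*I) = y^5 + 6*y^4 - 10*I*y^4 - 23*y^3 - 60*I*y^3 - 138*y^2 - 10*I*y^2 - 24*y - 60*I*y - 144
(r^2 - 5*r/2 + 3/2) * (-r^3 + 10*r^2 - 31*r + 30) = -r^5 + 25*r^4/2 - 115*r^3/2 + 245*r^2/2 - 243*r/2 + 45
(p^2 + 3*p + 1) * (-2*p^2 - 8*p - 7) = -2*p^4 - 14*p^3 - 33*p^2 - 29*p - 7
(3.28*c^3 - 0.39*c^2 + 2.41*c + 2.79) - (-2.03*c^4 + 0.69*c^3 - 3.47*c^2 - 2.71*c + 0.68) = 2.03*c^4 + 2.59*c^3 + 3.08*c^2 + 5.12*c + 2.11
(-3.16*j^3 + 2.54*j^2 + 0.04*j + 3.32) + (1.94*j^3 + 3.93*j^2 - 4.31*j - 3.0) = -1.22*j^3 + 6.47*j^2 - 4.27*j + 0.32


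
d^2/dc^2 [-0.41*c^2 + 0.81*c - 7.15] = -0.820000000000000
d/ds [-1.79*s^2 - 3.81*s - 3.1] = -3.58*s - 3.81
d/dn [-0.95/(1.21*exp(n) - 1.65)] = 1.1495*exp(n)/(1.21*exp(n) - 1.65)^2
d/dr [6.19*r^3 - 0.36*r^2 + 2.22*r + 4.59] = 18.57*r^2 - 0.72*r + 2.22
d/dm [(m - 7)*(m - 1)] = 2*m - 8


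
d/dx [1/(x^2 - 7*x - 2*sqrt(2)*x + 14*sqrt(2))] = (-2*x + 2*sqrt(2) + 7)/(x^2 - 7*x - 2*sqrt(2)*x + 14*sqrt(2))^2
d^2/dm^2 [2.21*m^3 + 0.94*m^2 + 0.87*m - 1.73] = 13.26*m + 1.88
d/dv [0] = 0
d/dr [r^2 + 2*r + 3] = 2*r + 2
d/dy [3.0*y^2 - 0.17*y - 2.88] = 6.0*y - 0.17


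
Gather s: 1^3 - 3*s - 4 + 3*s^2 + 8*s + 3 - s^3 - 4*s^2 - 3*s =-s^3 - s^2 + 2*s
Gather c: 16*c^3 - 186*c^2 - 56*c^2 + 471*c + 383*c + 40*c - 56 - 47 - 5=16*c^3 - 242*c^2 + 894*c - 108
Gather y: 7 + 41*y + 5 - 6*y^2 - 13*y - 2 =-6*y^2 + 28*y + 10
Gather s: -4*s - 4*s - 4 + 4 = -8*s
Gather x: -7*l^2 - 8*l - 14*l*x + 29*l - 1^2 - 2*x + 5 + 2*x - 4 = -7*l^2 - 14*l*x + 21*l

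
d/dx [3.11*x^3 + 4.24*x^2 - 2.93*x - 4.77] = 9.33*x^2 + 8.48*x - 2.93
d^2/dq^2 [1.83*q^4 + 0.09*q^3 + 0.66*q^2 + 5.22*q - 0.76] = 21.96*q^2 + 0.54*q + 1.32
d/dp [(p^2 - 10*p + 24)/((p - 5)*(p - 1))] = 2*(2*p^2 - 19*p + 47)/(p^4 - 12*p^3 + 46*p^2 - 60*p + 25)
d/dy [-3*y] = -3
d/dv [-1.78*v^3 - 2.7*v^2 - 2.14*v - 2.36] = -5.34*v^2 - 5.4*v - 2.14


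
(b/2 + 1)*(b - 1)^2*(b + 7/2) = b^4/2 + 7*b^3/4 - 3*b^2/2 - 17*b/4 + 7/2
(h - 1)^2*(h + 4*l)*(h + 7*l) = h^4 + 11*h^3*l - 2*h^3 + 28*h^2*l^2 - 22*h^2*l + h^2 - 56*h*l^2 + 11*h*l + 28*l^2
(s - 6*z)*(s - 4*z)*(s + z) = s^3 - 9*s^2*z + 14*s*z^2 + 24*z^3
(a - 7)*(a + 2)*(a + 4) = a^3 - a^2 - 34*a - 56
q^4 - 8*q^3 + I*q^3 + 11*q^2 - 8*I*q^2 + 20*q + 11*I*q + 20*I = (q - 5)*(q - 4)*(q + 1)*(q + I)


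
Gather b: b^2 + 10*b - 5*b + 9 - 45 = b^2 + 5*b - 36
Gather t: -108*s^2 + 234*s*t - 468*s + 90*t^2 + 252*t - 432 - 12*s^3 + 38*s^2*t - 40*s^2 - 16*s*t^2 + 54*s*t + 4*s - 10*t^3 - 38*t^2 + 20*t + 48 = -12*s^3 - 148*s^2 - 464*s - 10*t^3 + t^2*(52 - 16*s) + t*(38*s^2 + 288*s + 272) - 384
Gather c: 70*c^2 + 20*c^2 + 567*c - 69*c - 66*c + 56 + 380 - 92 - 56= 90*c^2 + 432*c + 288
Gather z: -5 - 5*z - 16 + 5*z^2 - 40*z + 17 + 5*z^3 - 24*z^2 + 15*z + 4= 5*z^3 - 19*z^2 - 30*z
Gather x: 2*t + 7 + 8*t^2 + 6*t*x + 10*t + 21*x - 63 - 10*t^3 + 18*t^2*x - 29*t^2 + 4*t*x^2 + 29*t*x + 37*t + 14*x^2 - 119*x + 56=-10*t^3 - 21*t^2 + 49*t + x^2*(4*t + 14) + x*(18*t^2 + 35*t - 98)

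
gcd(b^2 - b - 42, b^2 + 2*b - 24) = b + 6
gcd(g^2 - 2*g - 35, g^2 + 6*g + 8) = 1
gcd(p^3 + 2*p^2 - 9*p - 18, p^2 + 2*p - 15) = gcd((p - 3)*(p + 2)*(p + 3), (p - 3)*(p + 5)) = p - 3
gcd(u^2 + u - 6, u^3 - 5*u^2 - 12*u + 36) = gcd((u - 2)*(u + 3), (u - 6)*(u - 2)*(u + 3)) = u^2 + u - 6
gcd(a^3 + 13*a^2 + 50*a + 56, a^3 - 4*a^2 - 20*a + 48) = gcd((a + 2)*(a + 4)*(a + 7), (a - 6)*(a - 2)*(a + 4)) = a + 4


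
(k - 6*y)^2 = k^2 - 12*k*y + 36*y^2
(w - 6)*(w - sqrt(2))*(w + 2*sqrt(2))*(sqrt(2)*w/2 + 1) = sqrt(2)*w^4/2 - 3*sqrt(2)*w^3 + 2*w^3 - 12*w^2 - sqrt(2)*w^2 - 4*w + 6*sqrt(2)*w + 24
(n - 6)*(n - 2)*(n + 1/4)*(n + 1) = n^4 - 27*n^3/4 + 9*n^2/4 + 13*n + 3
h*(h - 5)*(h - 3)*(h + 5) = h^4 - 3*h^3 - 25*h^2 + 75*h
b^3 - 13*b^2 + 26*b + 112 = (b - 8)*(b - 7)*(b + 2)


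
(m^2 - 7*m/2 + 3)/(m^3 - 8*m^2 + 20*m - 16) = (m - 3/2)/(m^2 - 6*m + 8)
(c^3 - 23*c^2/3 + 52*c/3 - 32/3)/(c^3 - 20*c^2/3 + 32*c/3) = (c - 1)/c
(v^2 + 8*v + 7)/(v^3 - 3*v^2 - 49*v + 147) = (v + 1)/(v^2 - 10*v + 21)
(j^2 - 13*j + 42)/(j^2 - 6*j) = (j - 7)/j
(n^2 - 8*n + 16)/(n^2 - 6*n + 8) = (n - 4)/(n - 2)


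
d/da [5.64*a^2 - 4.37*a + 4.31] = 11.28*a - 4.37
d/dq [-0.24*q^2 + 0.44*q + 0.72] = 0.44 - 0.48*q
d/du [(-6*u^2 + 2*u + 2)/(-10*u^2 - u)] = 2*(13*u^2 + 20*u + 1)/(u^2*(100*u^2 + 20*u + 1))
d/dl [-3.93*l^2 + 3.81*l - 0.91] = 3.81 - 7.86*l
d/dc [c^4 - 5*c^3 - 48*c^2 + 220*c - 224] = 4*c^3 - 15*c^2 - 96*c + 220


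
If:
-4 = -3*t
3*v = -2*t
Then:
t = 4/3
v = -8/9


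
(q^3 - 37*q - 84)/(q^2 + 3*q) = q - 3 - 28/q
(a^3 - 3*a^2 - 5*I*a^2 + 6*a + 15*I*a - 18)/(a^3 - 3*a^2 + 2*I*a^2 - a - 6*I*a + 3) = (a - 6*I)/(a + I)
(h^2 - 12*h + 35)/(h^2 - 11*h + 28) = (h - 5)/(h - 4)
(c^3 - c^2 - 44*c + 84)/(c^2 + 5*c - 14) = c - 6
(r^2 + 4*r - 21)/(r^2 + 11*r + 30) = (r^2 + 4*r - 21)/(r^2 + 11*r + 30)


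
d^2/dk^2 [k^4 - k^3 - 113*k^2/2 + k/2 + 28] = 12*k^2 - 6*k - 113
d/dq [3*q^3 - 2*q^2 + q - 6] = 9*q^2 - 4*q + 1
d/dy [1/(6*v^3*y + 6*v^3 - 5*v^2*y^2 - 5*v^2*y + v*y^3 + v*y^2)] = (-6*v^2 + 10*v*y + 5*v - 3*y^2 - 2*y)/(v*(6*v^2*y + 6*v^2 - 5*v*y^2 - 5*v*y + y^3 + y^2)^2)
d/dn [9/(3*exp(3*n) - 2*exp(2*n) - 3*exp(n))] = 9*(-9*exp(2*n) + 4*exp(n) + 3)*exp(-n)/(-3*exp(2*n) + 2*exp(n) + 3)^2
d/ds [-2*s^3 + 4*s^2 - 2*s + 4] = -6*s^2 + 8*s - 2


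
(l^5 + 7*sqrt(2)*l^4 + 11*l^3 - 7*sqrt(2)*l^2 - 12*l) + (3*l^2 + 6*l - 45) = l^5 + 7*sqrt(2)*l^4 + 11*l^3 - 7*sqrt(2)*l^2 + 3*l^2 - 6*l - 45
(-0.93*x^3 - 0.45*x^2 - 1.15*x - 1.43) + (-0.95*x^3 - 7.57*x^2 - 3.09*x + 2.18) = -1.88*x^3 - 8.02*x^2 - 4.24*x + 0.75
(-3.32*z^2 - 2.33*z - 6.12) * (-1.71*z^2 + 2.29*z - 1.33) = 5.6772*z^4 - 3.6185*z^3 + 9.5451*z^2 - 10.9159*z + 8.1396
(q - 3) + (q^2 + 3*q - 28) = q^2 + 4*q - 31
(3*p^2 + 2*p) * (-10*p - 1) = -30*p^3 - 23*p^2 - 2*p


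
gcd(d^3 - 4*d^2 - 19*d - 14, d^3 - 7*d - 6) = d^2 + 3*d + 2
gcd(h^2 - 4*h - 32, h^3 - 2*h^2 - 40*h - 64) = h^2 - 4*h - 32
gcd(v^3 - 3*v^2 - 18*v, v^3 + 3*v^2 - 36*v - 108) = v^2 - 3*v - 18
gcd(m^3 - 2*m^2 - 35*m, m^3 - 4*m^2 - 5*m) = m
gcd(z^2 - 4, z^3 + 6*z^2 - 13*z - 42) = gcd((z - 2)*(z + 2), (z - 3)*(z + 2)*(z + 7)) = z + 2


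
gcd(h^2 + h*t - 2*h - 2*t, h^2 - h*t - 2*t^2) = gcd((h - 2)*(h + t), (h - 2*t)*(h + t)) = h + t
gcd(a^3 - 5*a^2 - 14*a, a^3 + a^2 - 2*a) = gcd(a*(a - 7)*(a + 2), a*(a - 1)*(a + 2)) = a^2 + 2*a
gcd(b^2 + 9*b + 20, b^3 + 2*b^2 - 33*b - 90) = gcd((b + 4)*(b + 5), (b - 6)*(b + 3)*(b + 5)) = b + 5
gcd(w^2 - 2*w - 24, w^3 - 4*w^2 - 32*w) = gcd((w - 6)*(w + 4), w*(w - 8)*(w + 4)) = w + 4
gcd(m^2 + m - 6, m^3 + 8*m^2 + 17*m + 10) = 1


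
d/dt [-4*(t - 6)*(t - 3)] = 36 - 8*t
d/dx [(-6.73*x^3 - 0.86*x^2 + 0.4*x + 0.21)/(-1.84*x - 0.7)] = (24.7664*x^3 + 15.7154*x^2 + 1.204*x + 0.1064)/(3.3856*x^2 + 2.576*x + 0.49)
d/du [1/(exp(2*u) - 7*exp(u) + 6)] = (7 - 2*exp(u))*exp(u)/(exp(2*u) - 7*exp(u) + 6)^2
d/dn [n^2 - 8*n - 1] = 2*n - 8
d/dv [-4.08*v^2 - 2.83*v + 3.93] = -8.16*v - 2.83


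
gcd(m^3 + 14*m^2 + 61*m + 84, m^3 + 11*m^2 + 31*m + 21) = m^2 + 10*m + 21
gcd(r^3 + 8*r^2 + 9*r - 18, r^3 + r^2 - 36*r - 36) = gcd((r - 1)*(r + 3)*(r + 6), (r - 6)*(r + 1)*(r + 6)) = r + 6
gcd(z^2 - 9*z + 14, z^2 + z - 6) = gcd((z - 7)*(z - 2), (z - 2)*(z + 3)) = z - 2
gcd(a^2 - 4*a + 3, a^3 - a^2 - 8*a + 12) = 1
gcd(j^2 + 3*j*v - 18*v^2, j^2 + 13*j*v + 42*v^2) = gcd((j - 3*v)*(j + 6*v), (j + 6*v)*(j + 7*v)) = j + 6*v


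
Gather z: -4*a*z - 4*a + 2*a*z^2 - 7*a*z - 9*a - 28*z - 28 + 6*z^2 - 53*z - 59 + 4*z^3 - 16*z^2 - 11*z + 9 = -13*a + 4*z^3 + z^2*(2*a - 10) + z*(-11*a - 92) - 78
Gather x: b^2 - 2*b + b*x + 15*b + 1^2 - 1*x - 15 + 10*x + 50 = b^2 + 13*b + x*(b + 9) + 36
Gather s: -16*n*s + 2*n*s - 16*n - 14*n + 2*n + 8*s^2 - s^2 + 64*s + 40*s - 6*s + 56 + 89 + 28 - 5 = -28*n + 7*s^2 + s*(98 - 14*n) + 168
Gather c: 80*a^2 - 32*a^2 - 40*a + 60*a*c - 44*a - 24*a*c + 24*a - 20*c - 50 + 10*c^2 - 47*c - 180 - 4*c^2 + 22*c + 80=48*a^2 - 60*a + 6*c^2 + c*(36*a - 45) - 150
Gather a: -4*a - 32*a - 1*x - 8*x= -36*a - 9*x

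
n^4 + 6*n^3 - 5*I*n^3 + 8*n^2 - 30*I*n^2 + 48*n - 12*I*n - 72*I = (n + 6)*(n - 6*I)*(n - I)*(n + 2*I)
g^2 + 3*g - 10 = (g - 2)*(g + 5)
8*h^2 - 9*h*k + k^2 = (-8*h + k)*(-h + k)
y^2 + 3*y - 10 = (y - 2)*(y + 5)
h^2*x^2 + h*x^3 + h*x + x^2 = x*(h + x)*(h*x + 1)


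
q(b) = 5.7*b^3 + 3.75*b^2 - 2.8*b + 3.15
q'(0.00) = -2.80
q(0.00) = 3.15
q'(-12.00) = 2369.60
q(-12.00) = -9272.85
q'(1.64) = 55.49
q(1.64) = 33.79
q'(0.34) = 1.73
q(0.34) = 2.86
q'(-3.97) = 236.94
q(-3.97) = -283.28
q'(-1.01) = 7.07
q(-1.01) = 3.93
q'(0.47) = 4.50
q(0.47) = 3.25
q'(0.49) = 4.98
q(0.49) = 3.35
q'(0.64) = 9.00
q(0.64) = 4.39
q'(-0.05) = -3.13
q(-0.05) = 3.30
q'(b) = 17.1*b^2 + 7.5*b - 2.8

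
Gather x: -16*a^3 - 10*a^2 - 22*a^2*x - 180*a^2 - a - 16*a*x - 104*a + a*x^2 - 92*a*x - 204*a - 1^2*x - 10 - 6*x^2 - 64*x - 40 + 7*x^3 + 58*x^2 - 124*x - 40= -16*a^3 - 190*a^2 - 309*a + 7*x^3 + x^2*(a + 52) + x*(-22*a^2 - 108*a - 189) - 90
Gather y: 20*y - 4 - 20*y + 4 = 0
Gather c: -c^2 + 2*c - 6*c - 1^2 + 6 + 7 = -c^2 - 4*c + 12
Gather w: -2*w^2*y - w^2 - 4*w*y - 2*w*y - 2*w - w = w^2*(-2*y - 1) + w*(-6*y - 3)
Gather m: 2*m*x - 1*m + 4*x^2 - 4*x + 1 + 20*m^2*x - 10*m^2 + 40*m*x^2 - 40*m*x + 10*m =m^2*(20*x - 10) + m*(40*x^2 - 38*x + 9) + 4*x^2 - 4*x + 1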